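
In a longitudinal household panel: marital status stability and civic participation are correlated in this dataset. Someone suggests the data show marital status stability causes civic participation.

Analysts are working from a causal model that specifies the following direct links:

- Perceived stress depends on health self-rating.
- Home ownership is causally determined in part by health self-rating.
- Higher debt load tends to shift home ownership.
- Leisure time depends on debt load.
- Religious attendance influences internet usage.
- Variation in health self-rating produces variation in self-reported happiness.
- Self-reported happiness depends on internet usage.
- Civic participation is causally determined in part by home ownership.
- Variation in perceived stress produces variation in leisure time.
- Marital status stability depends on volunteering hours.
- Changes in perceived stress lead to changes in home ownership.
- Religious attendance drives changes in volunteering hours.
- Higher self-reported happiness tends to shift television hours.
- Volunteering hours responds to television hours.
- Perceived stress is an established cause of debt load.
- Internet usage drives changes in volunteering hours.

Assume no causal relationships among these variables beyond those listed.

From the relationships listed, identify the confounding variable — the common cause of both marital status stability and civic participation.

Health self-rating has a causal path to marital status stability (health self-rating → self-reported happiness → television hours → volunteering hours → marital status stability) and a separate causal path to civic participation (health self-rating → home ownership → civic participation), so it is a common cause of both.
No stated relationship gives marital status stability a causal route to civic participation, so the correlation is explained by the shared upstream cause rather than a direct effect.

health self-rating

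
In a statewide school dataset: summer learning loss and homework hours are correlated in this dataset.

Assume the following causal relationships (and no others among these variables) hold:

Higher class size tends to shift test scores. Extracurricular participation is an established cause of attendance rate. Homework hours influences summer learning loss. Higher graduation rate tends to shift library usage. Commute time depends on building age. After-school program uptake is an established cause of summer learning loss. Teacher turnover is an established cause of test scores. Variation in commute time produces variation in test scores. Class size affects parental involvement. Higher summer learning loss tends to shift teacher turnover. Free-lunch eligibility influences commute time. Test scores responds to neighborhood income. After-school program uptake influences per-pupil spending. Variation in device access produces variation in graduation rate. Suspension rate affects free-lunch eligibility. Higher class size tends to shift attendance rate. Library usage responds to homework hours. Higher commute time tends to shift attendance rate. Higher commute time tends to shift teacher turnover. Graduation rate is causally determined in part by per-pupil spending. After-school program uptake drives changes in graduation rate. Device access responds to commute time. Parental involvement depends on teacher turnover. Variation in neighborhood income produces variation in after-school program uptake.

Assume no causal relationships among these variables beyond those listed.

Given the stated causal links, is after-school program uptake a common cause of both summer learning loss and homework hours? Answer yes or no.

no

After-school program uptake has no stated causal path to homework hours. A confounder must cause both variables, so after-school program uptake does not qualify.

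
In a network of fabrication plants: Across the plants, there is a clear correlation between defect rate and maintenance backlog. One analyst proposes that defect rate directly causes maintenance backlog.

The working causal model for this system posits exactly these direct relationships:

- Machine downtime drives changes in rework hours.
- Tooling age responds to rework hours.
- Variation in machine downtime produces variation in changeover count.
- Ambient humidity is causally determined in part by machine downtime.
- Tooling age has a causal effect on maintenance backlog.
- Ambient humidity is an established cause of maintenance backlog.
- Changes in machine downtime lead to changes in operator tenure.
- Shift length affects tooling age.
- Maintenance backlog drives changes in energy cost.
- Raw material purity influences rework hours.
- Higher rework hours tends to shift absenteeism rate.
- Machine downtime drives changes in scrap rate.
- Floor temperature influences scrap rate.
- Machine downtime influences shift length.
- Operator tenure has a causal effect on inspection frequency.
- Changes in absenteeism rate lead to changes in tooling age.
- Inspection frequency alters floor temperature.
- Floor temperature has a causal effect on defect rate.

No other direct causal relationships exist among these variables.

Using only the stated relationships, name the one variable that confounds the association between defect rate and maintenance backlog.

machine downtime

Machine downtime has a causal path to defect rate (machine downtime → operator tenure → inspection frequency → floor temperature → defect rate) and a separate causal path to maintenance backlog (machine downtime → ambient humidity → maintenance backlog), so it is a common cause of both.
No stated relationship gives defect rate a causal route to maintenance backlog, so the correlation is explained by the shared upstream cause rather than a direct effect.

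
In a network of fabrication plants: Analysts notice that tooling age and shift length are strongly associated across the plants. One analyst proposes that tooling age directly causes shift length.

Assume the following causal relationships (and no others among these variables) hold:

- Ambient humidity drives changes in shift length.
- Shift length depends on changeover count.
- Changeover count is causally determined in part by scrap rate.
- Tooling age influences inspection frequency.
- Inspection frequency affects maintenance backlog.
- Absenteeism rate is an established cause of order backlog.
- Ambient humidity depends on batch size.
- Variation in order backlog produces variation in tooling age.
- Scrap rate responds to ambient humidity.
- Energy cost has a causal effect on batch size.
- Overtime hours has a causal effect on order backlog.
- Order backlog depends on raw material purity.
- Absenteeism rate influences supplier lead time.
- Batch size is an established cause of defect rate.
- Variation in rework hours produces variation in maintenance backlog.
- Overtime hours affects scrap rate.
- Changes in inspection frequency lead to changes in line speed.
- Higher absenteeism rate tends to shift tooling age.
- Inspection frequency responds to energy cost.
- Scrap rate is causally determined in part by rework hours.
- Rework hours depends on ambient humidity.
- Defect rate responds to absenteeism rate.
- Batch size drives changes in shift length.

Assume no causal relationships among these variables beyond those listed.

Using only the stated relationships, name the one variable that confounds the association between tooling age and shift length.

overtime hours

Overtime hours has a causal path to tooling age (overtime hours → order backlog → tooling age) and a separate causal path to shift length (overtime hours → scrap rate → changeover count → shift length), so it is a common cause of both.
No stated relationship gives tooling age a causal route to shift length, so the correlation is explained by the shared upstream cause rather than a direct effect.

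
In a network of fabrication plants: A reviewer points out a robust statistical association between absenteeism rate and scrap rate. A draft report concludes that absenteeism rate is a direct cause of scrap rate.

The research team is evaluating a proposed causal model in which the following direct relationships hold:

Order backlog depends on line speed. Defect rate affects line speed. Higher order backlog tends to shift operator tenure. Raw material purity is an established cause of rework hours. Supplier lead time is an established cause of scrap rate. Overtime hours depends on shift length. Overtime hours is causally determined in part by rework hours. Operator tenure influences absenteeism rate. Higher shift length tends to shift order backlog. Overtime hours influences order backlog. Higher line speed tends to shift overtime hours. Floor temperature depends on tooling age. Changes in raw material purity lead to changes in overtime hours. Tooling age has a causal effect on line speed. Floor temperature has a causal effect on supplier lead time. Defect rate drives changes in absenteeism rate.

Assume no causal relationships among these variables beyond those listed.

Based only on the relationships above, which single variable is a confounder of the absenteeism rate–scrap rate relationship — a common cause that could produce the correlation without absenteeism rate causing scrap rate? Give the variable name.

tooling age

Tooling age has a causal path to absenteeism rate (tooling age → line speed → order backlog → operator tenure → absenteeism rate) and a separate causal path to scrap rate (tooling age → floor temperature → supplier lead time → scrap rate), so it is a common cause of both.
No stated relationship gives absenteeism rate a causal route to scrap rate, so the correlation is explained by the shared upstream cause rather than a direct effect.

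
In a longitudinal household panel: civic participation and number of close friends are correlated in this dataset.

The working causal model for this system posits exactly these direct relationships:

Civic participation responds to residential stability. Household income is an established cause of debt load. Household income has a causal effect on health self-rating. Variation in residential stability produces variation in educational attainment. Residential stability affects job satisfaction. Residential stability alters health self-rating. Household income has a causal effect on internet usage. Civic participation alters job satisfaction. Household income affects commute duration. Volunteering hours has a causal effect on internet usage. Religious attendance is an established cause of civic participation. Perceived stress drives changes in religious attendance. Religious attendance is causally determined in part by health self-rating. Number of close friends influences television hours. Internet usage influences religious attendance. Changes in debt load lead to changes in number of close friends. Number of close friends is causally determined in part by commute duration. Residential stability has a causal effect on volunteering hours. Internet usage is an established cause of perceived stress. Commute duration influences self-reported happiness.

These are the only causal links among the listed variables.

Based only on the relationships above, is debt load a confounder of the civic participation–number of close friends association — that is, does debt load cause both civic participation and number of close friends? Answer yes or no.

Debt load has no stated causal path to civic participation. A confounder must cause both variables, so debt load does not qualify.

no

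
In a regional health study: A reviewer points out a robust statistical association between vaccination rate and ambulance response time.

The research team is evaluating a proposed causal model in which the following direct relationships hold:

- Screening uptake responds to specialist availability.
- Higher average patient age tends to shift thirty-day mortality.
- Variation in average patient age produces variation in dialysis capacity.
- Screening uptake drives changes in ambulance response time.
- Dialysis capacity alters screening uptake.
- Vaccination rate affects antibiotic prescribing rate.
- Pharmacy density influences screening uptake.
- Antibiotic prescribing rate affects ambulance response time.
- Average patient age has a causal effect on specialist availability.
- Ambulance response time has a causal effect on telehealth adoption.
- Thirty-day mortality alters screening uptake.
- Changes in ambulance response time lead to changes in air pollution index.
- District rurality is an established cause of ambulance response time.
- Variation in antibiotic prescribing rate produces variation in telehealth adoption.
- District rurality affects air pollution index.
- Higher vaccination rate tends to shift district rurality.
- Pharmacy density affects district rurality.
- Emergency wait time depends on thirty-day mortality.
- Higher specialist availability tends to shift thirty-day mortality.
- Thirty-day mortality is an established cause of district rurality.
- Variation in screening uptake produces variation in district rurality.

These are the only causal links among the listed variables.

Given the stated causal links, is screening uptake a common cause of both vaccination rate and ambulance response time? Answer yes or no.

Screening uptake has no stated causal path to vaccination rate. A confounder must cause both variables, so screening uptake does not qualify.

no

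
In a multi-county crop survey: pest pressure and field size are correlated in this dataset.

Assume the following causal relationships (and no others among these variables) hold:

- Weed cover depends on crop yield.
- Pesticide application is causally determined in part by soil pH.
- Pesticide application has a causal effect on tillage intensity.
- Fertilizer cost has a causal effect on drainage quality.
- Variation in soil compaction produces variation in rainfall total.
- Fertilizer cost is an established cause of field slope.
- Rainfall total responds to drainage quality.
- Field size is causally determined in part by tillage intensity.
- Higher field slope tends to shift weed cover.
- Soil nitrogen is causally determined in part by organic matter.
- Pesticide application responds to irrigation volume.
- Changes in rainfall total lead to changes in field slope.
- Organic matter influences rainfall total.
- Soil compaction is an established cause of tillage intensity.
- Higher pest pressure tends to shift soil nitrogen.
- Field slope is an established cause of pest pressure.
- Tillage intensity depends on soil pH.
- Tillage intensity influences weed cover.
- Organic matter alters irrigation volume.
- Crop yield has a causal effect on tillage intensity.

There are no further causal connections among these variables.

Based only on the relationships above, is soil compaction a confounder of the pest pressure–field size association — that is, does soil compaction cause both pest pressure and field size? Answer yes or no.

Soil compaction has a causal path to pest pressure (soil compaction → rainfall total → field slope → pest pressure) and to field size (soil compaction → tillage intensity → field size), so it is a common cause of both — a confounder.

yes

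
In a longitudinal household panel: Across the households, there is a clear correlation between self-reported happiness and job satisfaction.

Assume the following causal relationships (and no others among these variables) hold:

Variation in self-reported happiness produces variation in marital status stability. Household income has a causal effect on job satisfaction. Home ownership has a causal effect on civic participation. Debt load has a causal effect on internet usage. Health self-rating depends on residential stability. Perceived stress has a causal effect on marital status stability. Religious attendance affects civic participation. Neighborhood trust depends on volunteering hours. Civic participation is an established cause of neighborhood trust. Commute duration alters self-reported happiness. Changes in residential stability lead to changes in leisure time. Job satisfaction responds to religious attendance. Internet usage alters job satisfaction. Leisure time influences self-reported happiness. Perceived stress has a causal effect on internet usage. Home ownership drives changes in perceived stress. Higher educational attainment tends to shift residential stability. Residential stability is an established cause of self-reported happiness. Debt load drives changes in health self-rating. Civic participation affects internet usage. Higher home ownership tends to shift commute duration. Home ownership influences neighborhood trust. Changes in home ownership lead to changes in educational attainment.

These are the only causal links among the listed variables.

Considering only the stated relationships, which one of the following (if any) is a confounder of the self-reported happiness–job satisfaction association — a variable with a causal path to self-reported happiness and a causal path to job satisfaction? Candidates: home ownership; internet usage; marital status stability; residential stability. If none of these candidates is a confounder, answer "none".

home ownership

Home ownership causes self-reported happiness (home ownership → commute duration → self-reported happiness) and also causes job satisfaction (home ownership → civic participation → internet usage → job satisfaction); it is a common cause of both.
Each of the other candidates lacks a causal path to at least one of self-reported happiness and job satisfaction, so they do not confound the relationship.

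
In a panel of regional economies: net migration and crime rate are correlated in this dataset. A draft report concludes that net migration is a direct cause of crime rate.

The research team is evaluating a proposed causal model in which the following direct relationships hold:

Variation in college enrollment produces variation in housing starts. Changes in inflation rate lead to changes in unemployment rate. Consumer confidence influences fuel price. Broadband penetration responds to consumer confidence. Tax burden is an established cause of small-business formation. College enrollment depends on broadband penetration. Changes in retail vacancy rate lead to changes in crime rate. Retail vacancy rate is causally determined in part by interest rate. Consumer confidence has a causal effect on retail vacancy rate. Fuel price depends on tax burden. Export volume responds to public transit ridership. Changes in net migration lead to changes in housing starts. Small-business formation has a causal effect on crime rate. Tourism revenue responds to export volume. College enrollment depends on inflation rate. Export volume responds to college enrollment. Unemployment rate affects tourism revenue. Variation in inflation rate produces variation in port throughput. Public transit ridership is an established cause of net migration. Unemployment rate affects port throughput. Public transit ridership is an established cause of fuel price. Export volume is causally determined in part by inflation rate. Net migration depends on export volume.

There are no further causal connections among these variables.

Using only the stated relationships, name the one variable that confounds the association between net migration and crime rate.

Consumer confidence has a causal path to net migration (consumer confidence → broadband penetration → college enrollment → export volume → net migration) and a separate causal path to crime rate (consumer confidence → retail vacancy rate → crime rate), so it is a common cause of both.
No stated relationship gives net migration a causal route to crime rate, so the correlation is explained by the shared upstream cause rather than a direct effect.

consumer confidence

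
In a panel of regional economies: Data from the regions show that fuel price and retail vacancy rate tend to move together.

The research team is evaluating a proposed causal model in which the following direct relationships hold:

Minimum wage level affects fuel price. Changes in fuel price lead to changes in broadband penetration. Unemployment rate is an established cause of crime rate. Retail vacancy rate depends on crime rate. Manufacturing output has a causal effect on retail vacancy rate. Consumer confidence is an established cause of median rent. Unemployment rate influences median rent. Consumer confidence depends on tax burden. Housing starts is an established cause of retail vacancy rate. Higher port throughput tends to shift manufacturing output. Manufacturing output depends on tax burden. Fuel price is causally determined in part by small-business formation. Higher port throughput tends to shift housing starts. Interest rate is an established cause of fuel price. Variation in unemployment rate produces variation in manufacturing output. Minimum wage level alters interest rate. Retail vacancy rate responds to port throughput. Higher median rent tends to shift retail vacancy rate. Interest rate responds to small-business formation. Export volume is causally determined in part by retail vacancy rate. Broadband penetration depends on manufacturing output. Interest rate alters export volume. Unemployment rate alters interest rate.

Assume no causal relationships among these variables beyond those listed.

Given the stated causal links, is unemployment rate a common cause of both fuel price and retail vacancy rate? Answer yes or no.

yes

Unemployment rate has a causal path to fuel price (unemployment rate → interest rate → fuel price) and to retail vacancy rate (unemployment rate → crime rate → retail vacancy rate), so it is a common cause of both — a confounder.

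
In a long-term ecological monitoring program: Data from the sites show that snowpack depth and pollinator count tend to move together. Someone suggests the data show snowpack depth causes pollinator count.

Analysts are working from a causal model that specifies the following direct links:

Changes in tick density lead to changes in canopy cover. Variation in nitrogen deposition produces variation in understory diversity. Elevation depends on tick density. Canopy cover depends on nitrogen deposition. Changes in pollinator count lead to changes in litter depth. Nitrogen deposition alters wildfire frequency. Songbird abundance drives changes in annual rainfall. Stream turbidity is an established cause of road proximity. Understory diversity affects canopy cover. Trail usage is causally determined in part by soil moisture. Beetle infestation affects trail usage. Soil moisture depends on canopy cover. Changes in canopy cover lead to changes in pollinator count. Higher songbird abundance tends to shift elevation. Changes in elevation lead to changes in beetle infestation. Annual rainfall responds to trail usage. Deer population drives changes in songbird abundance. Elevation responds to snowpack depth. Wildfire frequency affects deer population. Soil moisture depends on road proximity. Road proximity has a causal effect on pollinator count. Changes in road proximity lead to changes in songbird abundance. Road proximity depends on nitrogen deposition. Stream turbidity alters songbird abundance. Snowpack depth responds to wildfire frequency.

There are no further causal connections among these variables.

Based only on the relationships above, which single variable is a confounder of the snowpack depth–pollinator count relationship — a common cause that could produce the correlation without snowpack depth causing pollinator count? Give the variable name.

Nitrogen deposition has a causal path to snowpack depth (nitrogen deposition → wildfire frequency → snowpack depth) and a separate causal path to pollinator count (nitrogen deposition → canopy cover → pollinator count), so it is a common cause of both.
No stated relationship gives snowpack depth a causal route to pollinator count, so the correlation is explained by the shared upstream cause rather than a direct effect.

nitrogen deposition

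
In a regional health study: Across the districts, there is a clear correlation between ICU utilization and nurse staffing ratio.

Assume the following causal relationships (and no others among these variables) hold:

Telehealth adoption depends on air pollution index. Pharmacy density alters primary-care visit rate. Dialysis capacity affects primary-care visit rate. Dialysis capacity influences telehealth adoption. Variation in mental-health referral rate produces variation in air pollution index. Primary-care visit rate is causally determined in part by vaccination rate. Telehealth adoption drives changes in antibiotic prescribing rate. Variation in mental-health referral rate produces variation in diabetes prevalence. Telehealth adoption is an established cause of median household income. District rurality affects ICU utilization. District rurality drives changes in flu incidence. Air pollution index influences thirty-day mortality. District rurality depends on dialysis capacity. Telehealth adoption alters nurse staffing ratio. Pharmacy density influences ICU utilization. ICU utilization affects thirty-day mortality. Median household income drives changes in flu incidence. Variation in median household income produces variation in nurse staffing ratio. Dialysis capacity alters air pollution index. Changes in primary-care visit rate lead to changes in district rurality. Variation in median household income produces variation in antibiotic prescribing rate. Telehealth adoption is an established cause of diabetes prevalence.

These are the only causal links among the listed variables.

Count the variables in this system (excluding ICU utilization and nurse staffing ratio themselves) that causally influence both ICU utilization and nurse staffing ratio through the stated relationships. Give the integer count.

The common causes are: dialysis capacity (to ICU utilization via dialysis capacity → district rurality → ICU utilization; to nurse staffing ratio via dialysis capacity → telehealth adoption → nurse staffing ratio).
Every other variable lacks a causal path to at least one of ICU utilization and nurse staffing ratio.

1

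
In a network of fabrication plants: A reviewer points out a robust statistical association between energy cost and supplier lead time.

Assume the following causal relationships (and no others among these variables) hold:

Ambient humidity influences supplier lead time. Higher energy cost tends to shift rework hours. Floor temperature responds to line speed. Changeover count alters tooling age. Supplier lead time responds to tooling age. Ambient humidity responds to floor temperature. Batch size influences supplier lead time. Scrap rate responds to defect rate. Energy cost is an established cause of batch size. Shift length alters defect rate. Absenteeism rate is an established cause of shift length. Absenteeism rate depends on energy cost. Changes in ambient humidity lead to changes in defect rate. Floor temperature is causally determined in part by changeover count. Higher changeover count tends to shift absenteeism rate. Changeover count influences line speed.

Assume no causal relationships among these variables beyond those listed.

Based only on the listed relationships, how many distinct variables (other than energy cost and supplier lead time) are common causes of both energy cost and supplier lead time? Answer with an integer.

No listed variable has a causal path to both energy cost and supplier lead time, so there are no common causes.

0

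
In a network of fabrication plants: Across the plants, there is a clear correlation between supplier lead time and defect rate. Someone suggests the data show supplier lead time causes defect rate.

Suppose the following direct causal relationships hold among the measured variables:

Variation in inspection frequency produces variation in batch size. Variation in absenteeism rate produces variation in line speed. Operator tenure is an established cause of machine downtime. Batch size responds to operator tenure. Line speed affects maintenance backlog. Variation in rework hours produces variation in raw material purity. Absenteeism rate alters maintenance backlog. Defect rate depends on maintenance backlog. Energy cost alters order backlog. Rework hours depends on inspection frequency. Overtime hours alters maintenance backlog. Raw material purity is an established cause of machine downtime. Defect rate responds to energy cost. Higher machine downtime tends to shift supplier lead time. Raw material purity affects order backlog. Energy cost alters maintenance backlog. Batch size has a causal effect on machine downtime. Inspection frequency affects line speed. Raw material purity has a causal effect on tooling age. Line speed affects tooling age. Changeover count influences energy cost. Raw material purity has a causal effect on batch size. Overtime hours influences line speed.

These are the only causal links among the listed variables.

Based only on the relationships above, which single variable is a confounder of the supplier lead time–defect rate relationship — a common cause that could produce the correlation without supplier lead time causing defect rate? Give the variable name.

inspection frequency

Inspection frequency has a causal path to supplier lead time (inspection frequency → batch size → machine downtime → supplier lead time) and a separate causal path to defect rate (inspection frequency → line speed → maintenance backlog → defect rate), so it is a common cause of both.
No stated relationship gives supplier lead time a causal route to defect rate, so the correlation is explained by the shared upstream cause rather than a direct effect.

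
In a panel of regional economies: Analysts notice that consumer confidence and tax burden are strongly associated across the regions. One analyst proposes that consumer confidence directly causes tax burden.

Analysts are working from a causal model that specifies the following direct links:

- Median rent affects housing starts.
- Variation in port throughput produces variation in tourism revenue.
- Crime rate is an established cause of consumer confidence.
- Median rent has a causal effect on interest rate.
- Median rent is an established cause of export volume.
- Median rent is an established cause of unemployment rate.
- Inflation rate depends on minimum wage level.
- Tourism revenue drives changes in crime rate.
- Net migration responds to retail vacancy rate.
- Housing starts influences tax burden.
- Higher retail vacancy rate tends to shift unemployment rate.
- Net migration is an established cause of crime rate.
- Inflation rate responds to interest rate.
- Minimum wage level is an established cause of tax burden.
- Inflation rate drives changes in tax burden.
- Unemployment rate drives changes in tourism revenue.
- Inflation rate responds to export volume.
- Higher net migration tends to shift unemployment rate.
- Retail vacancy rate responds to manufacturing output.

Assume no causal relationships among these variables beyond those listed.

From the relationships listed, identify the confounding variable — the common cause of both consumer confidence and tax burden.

Median rent has a causal path to consumer confidence (median rent → unemployment rate → tourism revenue → crime rate → consumer confidence) and a separate causal path to tax burden (median rent → housing starts → tax burden), so it is a common cause of both.
No stated relationship gives consumer confidence a causal route to tax burden, so the correlation is explained by the shared upstream cause rather than a direct effect.

median rent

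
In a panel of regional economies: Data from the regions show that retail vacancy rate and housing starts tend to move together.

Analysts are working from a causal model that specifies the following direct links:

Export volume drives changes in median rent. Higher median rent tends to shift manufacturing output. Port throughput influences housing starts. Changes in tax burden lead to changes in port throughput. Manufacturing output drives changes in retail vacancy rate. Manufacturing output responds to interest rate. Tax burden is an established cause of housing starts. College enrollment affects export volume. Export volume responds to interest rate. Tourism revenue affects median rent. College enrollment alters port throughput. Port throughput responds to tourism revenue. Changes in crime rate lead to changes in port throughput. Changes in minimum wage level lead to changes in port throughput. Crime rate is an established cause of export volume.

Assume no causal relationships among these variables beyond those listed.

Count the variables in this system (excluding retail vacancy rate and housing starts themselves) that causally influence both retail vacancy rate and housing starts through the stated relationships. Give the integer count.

3

The common causes are: college enrollment (to retail vacancy rate via college enrollment → export volume → median rent → manufacturing output → retail vacancy rate; to housing starts via college enrollment → port throughput → housing starts); crime rate (to retail vacancy rate via crime rate → export volume → median rent → manufacturing output → retail vacancy rate; to housing starts via crime rate → port throughput → housing starts); tourism revenue (to retail vacancy rate via tourism revenue → median rent → manufacturing output → retail vacancy rate; to housing starts via tourism revenue → port throughput → housing starts).
Every other variable lacks a causal path to at least one of retail vacancy rate and housing starts.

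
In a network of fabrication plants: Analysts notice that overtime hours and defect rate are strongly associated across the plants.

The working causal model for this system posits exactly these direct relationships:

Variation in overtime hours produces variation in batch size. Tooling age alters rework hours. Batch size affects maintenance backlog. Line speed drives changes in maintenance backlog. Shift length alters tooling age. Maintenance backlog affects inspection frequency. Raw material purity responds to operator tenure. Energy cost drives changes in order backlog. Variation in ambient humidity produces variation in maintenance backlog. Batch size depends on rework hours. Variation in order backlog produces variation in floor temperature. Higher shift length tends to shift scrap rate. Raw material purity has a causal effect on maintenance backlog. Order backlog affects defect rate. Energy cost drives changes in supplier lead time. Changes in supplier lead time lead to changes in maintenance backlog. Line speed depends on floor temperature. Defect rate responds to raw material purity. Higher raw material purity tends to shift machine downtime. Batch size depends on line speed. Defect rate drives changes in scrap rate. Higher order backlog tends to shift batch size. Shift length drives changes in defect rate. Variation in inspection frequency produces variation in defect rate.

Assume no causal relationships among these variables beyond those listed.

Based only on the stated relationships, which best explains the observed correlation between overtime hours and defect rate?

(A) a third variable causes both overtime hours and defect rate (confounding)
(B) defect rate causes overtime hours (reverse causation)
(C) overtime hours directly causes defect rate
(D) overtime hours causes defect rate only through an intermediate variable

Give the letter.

D

Overtime hours reaches defect rate through overtime hours → batch size → maintenance backlog → inspection frequency → defect rate — an indirect causal chain with no direct overtime hours → defect rate link. No variable causes both overtime hours and defect rate, so confounding is ruled out; the effect is mediated.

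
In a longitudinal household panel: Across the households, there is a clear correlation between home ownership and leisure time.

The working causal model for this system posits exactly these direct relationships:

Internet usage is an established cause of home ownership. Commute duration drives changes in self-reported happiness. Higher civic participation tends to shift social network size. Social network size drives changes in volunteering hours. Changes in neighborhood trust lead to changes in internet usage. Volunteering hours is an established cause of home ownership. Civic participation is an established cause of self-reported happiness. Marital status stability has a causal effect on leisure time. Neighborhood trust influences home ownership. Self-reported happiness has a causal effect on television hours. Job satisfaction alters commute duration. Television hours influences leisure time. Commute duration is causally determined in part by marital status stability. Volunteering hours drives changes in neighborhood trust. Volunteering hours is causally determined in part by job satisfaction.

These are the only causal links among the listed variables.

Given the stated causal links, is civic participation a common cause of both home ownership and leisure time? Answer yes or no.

yes

Civic participation has a causal path to home ownership (civic participation → social network size → volunteering hours → home ownership) and to leisure time (civic participation → self-reported happiness → television hours → leisure time), so it is a common cause of both — a confounder.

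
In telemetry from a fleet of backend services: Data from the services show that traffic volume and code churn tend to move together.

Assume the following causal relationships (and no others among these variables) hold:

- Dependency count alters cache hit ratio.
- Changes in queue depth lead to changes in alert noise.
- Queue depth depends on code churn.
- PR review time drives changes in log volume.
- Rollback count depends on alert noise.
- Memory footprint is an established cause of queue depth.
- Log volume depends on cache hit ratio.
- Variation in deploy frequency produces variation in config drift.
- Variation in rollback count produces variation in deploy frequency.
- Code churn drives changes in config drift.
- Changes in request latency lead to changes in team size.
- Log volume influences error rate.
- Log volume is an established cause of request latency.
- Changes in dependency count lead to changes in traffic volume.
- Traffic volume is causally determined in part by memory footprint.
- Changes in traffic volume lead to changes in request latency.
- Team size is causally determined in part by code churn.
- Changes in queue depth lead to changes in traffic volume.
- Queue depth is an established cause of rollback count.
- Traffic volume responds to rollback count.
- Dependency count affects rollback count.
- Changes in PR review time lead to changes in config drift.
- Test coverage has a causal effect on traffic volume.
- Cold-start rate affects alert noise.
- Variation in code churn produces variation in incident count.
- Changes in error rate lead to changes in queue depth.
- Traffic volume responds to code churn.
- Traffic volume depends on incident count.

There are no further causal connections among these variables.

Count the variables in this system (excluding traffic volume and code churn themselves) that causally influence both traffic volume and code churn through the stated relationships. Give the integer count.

No listed variable has a causal path to both traffic volume and code churn, so there are no common causes.

0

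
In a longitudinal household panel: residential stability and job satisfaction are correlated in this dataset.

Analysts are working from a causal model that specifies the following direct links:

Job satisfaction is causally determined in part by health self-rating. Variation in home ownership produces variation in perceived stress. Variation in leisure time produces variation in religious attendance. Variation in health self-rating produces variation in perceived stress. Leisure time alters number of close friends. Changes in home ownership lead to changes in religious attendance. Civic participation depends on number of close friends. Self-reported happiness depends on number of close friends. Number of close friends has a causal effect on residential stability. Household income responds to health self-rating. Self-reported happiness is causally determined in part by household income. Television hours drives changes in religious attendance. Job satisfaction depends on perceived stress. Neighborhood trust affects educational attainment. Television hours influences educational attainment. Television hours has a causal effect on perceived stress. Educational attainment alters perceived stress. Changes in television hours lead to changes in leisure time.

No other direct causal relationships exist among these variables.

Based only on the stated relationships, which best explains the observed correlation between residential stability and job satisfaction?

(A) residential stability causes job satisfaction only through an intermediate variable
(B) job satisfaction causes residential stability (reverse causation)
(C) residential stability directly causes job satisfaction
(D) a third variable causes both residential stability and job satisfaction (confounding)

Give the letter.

D

Television hours causes residential stability (television hours → leisure time → number of close friends → residential stability) and job satisfaction (television hours → perceived stress → job satisfaction) — a common cause creating the correlation.
There is no stated path from residential stability to job satisfaction or from job satisfaction to residential stability, so neither direct nor reverse causation applies.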